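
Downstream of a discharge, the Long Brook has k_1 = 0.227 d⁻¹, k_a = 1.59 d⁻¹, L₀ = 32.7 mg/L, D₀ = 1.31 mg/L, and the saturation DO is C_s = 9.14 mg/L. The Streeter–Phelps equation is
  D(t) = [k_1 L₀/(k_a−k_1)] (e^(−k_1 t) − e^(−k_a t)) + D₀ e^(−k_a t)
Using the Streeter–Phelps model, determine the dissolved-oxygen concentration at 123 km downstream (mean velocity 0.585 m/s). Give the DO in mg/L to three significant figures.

Travel time t = x/v = 123 km / (0.585 m/s) = 123000 m / 0.585 m/s = 210300 s = 2.434 d.
k_1 L₀/(k_a−k_1) = 0.227×32.7/(1.59−0.227) = 7.423/1.363 = 5.446 mg/L.
e^(−k_1 t) = e^(−0.227×2.434) = 0.5756; e^(−k_a t) = e^(−1.59×2.434) = 0.02087.
D = 5.446 × (0.5756 − 0.02087) + 1.31 × 0.02087 = 3.021 + 0.02734 = 3.048 mg/L.
DO = C_s − D = 9.14 − 3.048 = 6.092 mg/L.

DO ≈ 6.09 mg/L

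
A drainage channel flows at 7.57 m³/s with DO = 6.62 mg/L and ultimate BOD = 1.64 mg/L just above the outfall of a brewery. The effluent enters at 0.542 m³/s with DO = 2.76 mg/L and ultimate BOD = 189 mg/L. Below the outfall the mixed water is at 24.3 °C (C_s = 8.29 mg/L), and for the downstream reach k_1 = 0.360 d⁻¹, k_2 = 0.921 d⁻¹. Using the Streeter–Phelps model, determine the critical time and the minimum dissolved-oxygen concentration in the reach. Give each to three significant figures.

Mixed DO = (7.57×6.62 + 0.542×2.76)/(7.57+0.542) = 51.61/8.112 = 6.362 mg/L.
Mixed L₀ = (7.57×1.64 + 0.542×189)/(8.112) = 114.9/8.112 = 14.16 mg/L.
Initial deficit D₀ = C_s − DO₀ = 8.29 − 6.362 = 1.928 mg/L.
t_c = (1/0.5610) ln[(0.921/0.360)(1 − 1.928×0.5610/(0.360×14.16))] = 1.783 × ln(2.015) = 1.249 d.
D_c = (0.360/0.921) × 14.16 × e^(−0.360×1.249) = 0.3909 × 14.16 × 0.6378 = 3.530 mg/L.
Minimum DO = 8.29 − 3.530 = 4.760 mg/L.

t_c ≈ 1.25 d; minimum DO ≈ 4.76 mg/L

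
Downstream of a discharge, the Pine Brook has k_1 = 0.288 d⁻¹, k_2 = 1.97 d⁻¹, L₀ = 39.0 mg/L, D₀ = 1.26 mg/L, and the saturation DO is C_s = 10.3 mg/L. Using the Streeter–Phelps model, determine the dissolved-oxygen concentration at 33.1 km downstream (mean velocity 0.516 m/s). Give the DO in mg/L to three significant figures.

DO ≈ 6.16 mg/L

Travel time t = x/v = 33.1 km / (0.516 m/s) = 33100 m / 0.516 m/s = 64150 s = 0.7424 d.
k_1 L₀/(k_2−k_1) = 0.288×39.0/(1.97−0.288) = 11.23/1.682 = 6.678 mg/L.
e^(−k_1 t) = e^(−0.288×0.7424) = 0.8075; e^(−k_2 t) = e^(−1.97×0.7424) = 0.2316.
D = 6.678 × (0.8075 − 0.2316) + 1.26 × 0.2316 = 3.845 + 0.2919 = 4.137 mg/L.
DO = C_s − D = 10.3 − 4.137 = 6.163 mg/L.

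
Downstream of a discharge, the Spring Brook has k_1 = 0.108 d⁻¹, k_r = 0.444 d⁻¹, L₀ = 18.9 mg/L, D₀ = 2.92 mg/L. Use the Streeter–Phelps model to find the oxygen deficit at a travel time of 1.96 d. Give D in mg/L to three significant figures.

D ≈ 3.59 mg/L

k_1 L₀/(k_r−k_1) = 0.108×18.9/(0.444−0.108) = 2.041/0.3360 = 6.075 mg/L.
e^(−k_1 t) = e^(−0.108×1.960) = 0.8092; e^(−k_r t) = e^(−0.444×1.960) = 0.4189.
D = 6.075 × (0.8092 − 0.4189) + 2.92 × 0.4189 = 2.372 + 1.223 = 3.595 mg/L.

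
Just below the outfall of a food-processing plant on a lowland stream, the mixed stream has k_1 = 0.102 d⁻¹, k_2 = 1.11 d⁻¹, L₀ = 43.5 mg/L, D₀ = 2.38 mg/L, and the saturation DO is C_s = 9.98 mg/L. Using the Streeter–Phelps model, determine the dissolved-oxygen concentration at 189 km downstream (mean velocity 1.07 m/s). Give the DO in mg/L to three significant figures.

Travel time t = x/v = 189 km / (1.07 m/s) = 189000 m / 1.07 m/s = 176600 s = 2.044 d.
k_1 L₀/(k_2−k_1) = 0.102×43.5/(1.11−0.102) = 4.437/1.008 = 4.402 mg/L.
e^(−k_1 t) = e^(−0.102×2.044) = 0.8118; e^(−k_2 t) = e^(−1.11×2.044) = 0.1034.
D = 4.402 × (0.8118 − 0.1034) + 2.38 × 0.1034 = 3.118 + 0.2461 = 3.364 mg/L.
DO = C_s − D = 9.98 − 3.364 = 6.616 mg/L.

DO ≈ 6.62 mg/L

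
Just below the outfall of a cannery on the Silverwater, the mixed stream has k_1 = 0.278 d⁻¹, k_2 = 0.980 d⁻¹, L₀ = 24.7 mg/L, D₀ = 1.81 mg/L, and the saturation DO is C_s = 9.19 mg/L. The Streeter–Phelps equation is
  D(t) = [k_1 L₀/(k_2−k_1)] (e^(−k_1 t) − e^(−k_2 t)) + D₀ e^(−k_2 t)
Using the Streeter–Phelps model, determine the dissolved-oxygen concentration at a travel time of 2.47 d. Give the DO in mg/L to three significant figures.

DO ≈ 4.98 mg/L

k_1 L₀/(k_2−k_1) = 0.278×24.7/(0.980−0.278) = 6.867/0.7020 = 9.781 mg/L.
e^(−k_1 t) = e^(−0.278×2.470) = 0.5033; e^(−k_2 t) = e^(−0.980×2.470) = 0.08887.
D = 9.781 × (0.5033 − 0.08887) + 1.81 × 0.08887 = 4.053 + 0.1609 = 4.214 mg/L.
DO = C_s − D = 9.19 − 4.214 = 4.976 mg/L.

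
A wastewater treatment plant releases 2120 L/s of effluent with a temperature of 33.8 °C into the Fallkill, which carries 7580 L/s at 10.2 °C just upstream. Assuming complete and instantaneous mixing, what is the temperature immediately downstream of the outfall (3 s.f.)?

Flow-weighted mixing: C = (Q_r C_r + Q_w C_w)/(Q_r + Q_w)
= (7580×10.2 + 2120×33.8)/(7580 + 2120) = 149000/9700 = 15.36 °C.

15.4 °C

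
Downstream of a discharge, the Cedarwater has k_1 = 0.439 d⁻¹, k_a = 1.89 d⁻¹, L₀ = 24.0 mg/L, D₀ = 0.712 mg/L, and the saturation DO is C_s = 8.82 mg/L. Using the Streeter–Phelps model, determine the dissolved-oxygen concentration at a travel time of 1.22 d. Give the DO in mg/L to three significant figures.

k_1 L₀/(k_a−k_1) = 0.439×24.0/(1.89−0.439) = 10.54/1.451 = 7.261 mg/L.
e^(−k_1 t) = e^(−0.439×1.220) = 0.5853; e^(−k_a t) = e^(−1.89×1.220) = 0.09968.
D = 7.261 × (0.5853 − 0.09968) + 0.712 × 0.09968 = 3.526 + 0.07097 = 3.597 mg/L.
DO = C_s − D = 8.82 − 3.597 = 5.223 mg/L.

DO ≈ 5.22 mg/L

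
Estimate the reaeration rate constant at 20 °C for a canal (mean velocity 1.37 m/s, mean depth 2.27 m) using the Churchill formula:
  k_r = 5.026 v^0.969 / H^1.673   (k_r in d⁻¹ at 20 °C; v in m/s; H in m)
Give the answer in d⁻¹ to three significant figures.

k_r = 5.026 × 1.37^0.969 / 2.27^1.673 = 5.026 × 1.357 / 3.941 = 1.730 d⁻¹.

k_r ≈ 1.73 d⁻¹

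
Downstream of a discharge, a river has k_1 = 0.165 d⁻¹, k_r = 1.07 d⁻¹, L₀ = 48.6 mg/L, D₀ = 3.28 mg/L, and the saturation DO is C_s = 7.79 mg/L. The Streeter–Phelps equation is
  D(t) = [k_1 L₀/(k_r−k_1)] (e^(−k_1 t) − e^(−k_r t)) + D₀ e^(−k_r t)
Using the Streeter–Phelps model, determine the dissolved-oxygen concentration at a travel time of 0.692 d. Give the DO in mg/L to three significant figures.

k_1 L₀/(k_r−k_1) = 0.165×48.6/(1.07−0.165) = 8.019/0.9050 = 8.861 mg/L.
e^(−k_1 t) = e^(−0.165×0.6920) = 0.8921; e^(−k_r t) = e^(−1.07×0.6920) = 0.4769.
D = 8.861 × (0.8921 − 0.4769) + 3.28 × 0.4769 = 3.679 + 1.564 = 5.243 mg/L.
DO = C_s − D = 7.79 − 5.243 = 2.547 mg/L.

DO ≈ 2.55 mg/L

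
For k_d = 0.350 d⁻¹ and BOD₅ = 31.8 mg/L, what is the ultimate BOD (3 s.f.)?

BOD₅ = L₀(1 − e^(−5k_d)) ⇒ L₀ = BOD₅ / (1 − e^(−5×0.350))
= 31.8 / (1 − 0.1738) = 31.8 / 0.8262 = 38.49 mg/L.

L₀ ≈ 38.5 mg/L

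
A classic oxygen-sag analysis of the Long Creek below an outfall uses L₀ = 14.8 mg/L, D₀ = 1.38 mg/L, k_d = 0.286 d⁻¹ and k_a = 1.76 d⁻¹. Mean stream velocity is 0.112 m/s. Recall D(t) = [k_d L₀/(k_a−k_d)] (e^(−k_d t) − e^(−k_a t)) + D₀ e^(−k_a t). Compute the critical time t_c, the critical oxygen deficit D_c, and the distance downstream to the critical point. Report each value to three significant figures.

With k_a/k_d = 6.154 and 1 − D₀(k_a−k_d)/(k_d L₀) = 0.5194,
t_c = ln(6.154 × 0.5194) / (1.76 − 0.286) = ln(3.197) / 1.474 = 1.162/1.474 = 0.7884 d.
L(t_c) = L₀ e^(−k_d t_c) = 14.8 × 0.7981 = 11.81 mg/L, and at the critical point k_a D_c = k_d L, so D_c = (0.286/1.76) × 11.81 = 1.920 mg/L.
x_c = v t_c = 0.112 m/s × 0.7884 d × 86400 s/d = 7629 m ≈ 7.63 km.

t_c ≈ 0.788 d; D_c ≈ 1.92 mg/L; x_c ≈ 7.63 km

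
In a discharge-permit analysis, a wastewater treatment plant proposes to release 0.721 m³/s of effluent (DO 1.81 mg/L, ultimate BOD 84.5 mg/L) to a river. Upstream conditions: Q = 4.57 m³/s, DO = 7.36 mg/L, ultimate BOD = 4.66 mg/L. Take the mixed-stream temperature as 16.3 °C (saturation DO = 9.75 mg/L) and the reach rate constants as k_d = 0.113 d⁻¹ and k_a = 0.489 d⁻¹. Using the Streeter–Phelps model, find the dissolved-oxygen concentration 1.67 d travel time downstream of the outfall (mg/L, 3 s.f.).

Mixed DO = (4.57×7.36 + 0.721×1.81)/(4.57+0.721) = 34.94/5.291 = 6.604 mg/L.
Mixed L₀ = (4.57×4.66 + 0.721×84.5)/(5.291) = 82.22/5.291 = 15.54 mg/L.
Initial deficit D₀ = C_s − DO₀ = 9.75 − 6.604 = 3.146 mg/L.
D(1.67) = [0.113×15.54/(0.489−0.113)](e^(−0.113×1.67) − e^(−0.489×1.67)) + 3.146 e^(−0.489×1.67)
= 4.670 × (0.8280 − 0.4419) + 3.146 × 0.4419 = 3.194 mg/L.
DO = 9.75 − 3.194 = 6.556 mg/L.

DO ≈ 6.56 mg/L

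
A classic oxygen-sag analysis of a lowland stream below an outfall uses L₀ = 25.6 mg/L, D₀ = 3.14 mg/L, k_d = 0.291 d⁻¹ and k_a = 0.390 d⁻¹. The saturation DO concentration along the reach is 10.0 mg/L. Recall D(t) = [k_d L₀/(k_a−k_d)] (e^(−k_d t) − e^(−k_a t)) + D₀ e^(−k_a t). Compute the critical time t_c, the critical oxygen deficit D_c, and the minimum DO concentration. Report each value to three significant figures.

t_c = [1/(k_a−k_d)] ln[(k_a/k_d)(1 − D₀(k_a−k_d)/(k_d L₀))]
= [1/(0.390−0.291)] ln[(0.390/0.291)(1 − 3.14×0.09900/(0.291×25.6))]
= (1/0.09900) ln[1.340 × 0.9583] = 10.10 × ln(1.284) = 10.10 × 0.2502 = 2.527 d.
D_c = (k_d/k_a) L₀ e^(−k_d t_c) = (0.291/0.390) × 25.6 × e^(−0.291×2.527) = 0.7462 × 25.6 × 0.4793 = 9.155 mg/L.
Minimum DO = C_s − D_c = 10.0 − 9.155 = 0.8447 mg/L.

t_c ≈ 2.53 d; D_c ≈ 9.16 mg/L; min DO ≈ 0.845 mg/L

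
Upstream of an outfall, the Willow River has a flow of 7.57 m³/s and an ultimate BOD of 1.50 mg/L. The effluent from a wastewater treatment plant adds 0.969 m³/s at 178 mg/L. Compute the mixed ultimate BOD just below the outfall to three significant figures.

Flow-weighted mixing: C = (Q_r C_r + Q_w C_w)/(Q_r + Q_w)
= (7.57×1.50 + 0.969×178)/(7.57 + 0.969) = 183.8/8.539 = 21.53 mg/L.

21.5 mg/L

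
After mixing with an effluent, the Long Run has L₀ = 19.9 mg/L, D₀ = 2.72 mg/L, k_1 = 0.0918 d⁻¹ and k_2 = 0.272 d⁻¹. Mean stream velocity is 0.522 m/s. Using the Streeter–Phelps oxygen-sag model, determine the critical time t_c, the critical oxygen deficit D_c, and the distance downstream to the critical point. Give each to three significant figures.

At the critical point dD/dt = 0, so k_1 L₀ e^(−k_1 t) = k_2 D. Substituting D(t) from the Streeter–Phelps equation and solving for t gives
t_c = ln[(k_2/k_1)(1 − D₀(k_2−k_1)/(k_1 L₀))] / (k_2−k_1).
Here k_2−k_1 = 0.1802 d⁻¹ and 1 − D₀(k_2−k_1)/(k_1 L₀) = 1 − 2.72×0.1802/(0.0918×19.9) = 0.7317, so
t_c = ln(2.963 × 0.7317) / 0.1802 = 0.7738 / 0.1802 = 4.294 d.
L(t_c) = L₀ e^(−k_1 t_c) = 19.9 × 0.6742 = 13.42 mg/L, and at the critical point k_2 D_c = k_1 L, so D_c = (0.0918/0.272) × 13.42 = 4.528 mg/L.
x_c = v t_c = 0.522 m/s × 4.294 d × 86400 s/d = 193700 m ≈ 194 km.

t_c ≈ 4.29 d; D_c ≈ 4.53 mg/L; x_c ≈ 194 km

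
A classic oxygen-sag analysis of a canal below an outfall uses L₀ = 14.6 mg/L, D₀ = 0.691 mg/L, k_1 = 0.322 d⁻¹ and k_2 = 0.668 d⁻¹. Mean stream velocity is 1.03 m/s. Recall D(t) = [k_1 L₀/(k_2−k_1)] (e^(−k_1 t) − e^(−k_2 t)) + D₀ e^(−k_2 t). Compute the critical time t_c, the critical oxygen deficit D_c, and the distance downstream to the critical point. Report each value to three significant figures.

With k_2/k_1 = 2.075 and 1 − D₀(k_2−k_1)/(k_1 L₀) = 0.9491,
t_c = ln(2.075 × 0.9491) / (0.668 − 0.322) = ln(1.969) / 0.3460 = 0.6775/0.3460 = 1.958 d.
D_c = (k_1/k_2) L₀ e^(−k_1 t_c) = (0.322/0.668) × 14.6 × e^(−0.322×1.958) = 0.4820 × 14.6 × 0.5323 = 3.746 mg/L.
x_c = v t_c = 1.03 m/s × 1.958 d × 86400 s/d = 174300 m ≈ 174 km.

t_c ≈ 1.96 d; D_c ≈ 3.75 mg/L; x_c ≈ 174 km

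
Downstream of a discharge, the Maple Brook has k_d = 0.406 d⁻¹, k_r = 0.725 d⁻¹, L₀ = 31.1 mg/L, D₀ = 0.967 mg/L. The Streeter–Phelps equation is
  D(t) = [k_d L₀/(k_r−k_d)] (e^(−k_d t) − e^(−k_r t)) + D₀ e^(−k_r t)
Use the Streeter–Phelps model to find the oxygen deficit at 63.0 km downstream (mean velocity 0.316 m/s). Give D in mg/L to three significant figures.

D ≈ 8.26 mg/L

Travel time t = x/v = 63.0 km / (0.316 m/s) = 63000 m / 0.316 m/s = 199400 s = 2.307 d.
k_d L₀/(k_r−k_d) = 0.406×31.1/(0.725−0.406) = 12.63/0.3190 = 39.58 mg/L.
e^(−k_d t) = e^(−0.406×2.307) = 0.3919; e^(−k_r t) = e^(−0.725×2.307) = 0.1877.
D = 39.58 × (0.3919 − 0.1877) + 0.967 × 0.1877 = 8.081 + 0.1815 = 8.263 mg/L.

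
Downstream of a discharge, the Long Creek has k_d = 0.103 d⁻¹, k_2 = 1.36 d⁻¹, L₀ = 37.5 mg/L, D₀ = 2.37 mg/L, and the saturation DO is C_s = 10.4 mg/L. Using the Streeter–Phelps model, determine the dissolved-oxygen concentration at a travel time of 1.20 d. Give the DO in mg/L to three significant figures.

DO ≈ 7.82 mg/L

k_d L₀/(k_2−k_d) = 0.103×37.5/(1.36−0.103) = 3.862/1.257 = 3.073 mg/L.
e^(−k_d t) = e^(−0.103×1.200) = 0.8837; e^(−k_2 t) = e^(−1.36×1.200) = 0.1955.
D = 3.073 × (0.8837 − 0.1955) + 2.37 × 0.1955 = 2.115 + 0.4634 = 2.578 mg/L.
DO = C_s − D = 10.4 − 2.578 = 7.822 mg/L.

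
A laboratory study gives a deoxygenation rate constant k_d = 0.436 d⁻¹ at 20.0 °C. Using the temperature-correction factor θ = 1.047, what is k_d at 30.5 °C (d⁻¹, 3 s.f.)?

k_d(T₂) = k_d(T₁) · θ^(T₂−T₁) = 0.436 × 1.047^(30.5−20.0)
= 0.436 × 1.047^10.5 = 0.436 × 1.620 = 0.7062 d⁻¹.

k_d ≈ 0.706 d⁻¹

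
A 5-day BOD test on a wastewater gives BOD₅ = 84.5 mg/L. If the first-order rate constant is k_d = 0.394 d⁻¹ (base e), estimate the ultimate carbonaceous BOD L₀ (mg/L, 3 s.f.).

BOD₅ = L₀(1 − e^(−5k_d)) ⇒ L₀ = BOD₅ / (1 − e^(−5×0.394))
= 84.5 / (1 − 0.1395) = 84.5 / 0.8605 = 98.19 mg/L.

L₀ ≈ 98.2 mg/L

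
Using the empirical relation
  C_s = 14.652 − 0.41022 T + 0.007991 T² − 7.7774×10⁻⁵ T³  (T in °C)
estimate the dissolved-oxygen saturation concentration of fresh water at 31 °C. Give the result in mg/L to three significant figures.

C_s = 14.652 − 0.41022×31 + 0.007991×31² − 7.7774×10⁻⁵×31³ = 7.298 mg/L.

C_s ≈ 7.30 mg/L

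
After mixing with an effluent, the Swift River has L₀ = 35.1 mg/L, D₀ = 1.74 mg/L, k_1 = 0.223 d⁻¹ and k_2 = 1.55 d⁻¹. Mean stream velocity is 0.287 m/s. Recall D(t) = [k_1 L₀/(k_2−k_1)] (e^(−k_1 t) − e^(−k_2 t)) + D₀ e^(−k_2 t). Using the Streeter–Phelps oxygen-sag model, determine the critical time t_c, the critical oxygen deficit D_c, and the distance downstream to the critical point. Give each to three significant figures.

With k_2/k_1 = 6.951 and 1 − D₀(k_2−k_1)/(k_1 L₀) = 0.7050,
t_c = ln(6.951 × 0.7050) / (1.55 − 0.223) = ln(4.900) / 1.327 = 1.589/1.327 = 1.198 d.
D_c = (k_1/k_2) L₀ e^(−k_1 t_c) = (0.223/1.55) × 35.1 × e^(−0.223×1.198) = 0.1439 × 35.1 × 0.7656 = 3.866 mg/L.
x_c = v t_c = 0.287 m/s × 1.198 d × 86400 s/d = 29700 m ≈ 29.7 km.

t_c ≈ 1.20 d; D_c ≈ 3.87 mg/L; x_c ≈ 29.7 km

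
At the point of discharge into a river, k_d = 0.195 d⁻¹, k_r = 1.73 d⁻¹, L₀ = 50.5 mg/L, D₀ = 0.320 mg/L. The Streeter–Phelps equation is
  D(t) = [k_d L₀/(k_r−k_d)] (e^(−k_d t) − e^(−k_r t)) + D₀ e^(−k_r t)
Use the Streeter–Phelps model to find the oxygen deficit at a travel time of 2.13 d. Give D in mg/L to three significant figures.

D ≈ 4.08 mg/L

k_d L₀/(k_r−k_d) = 0.195×50.5/(1.73−0.195) = 9.848/1.535 = 6.415 mg/L.
e^(−k_d t) = e^(−0.195×2.130) = 0.6601; e^(−k_r t) = e^(−1.73×2.130) = 0.02510.
D = 6.415 × (0.6601 − 0.02510) + 0.320 × 0.02510 = 4.074 + 0.008032 = 4.082 mg/L.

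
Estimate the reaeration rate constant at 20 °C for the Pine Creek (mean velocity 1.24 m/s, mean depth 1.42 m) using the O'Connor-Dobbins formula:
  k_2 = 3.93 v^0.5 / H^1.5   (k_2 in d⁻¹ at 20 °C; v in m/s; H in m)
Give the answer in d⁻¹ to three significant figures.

k_2 = 3.93 × 1.24^0.5 / 1.42^1.5 = 3.93 × 1.114 / 1.692 = 2.586 d⁻¹.

k_2 ≈ 2.59 d⁻¹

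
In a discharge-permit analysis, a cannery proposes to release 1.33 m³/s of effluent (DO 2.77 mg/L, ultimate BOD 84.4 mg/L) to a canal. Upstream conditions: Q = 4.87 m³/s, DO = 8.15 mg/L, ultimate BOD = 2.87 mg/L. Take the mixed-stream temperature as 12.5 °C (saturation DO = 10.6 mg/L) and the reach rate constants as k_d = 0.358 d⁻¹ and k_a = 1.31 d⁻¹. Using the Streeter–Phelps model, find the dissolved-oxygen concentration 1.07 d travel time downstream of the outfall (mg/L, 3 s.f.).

DO ≈ 6.38 mg/L

Mixed DO = (4.87×8.15 + 1.33×2.77)/(4.87+1.33) = 43.37/6.200 = 6.996 mg/L.
Mixed L₀ = (4.87×2.87 + 1.33×84.4)/(6.200) = 126.2/6.200 = 20.36 mg/L.
Initial deficit D₀ = C_s − DO₀ = 10.6 − 6.996 = 3.604 mg/L.
D(1.07) = [0.358×20.36/(1.31−0.358)](e^(−0.358×1.07) − e^(−1.31×1.07)) + 3.604 e^(−1.31×1.07)
= 7.656 × (0.6818 − 0.2462) + 3.604 × 0.2462 = 4.222 mg/L.
DO = 10.6 − 4.222 = 6.378 mg/L.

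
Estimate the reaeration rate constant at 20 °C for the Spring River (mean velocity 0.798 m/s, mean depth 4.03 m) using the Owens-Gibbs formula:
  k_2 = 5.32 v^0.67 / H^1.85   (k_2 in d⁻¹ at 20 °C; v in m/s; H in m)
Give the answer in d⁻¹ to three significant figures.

k_2 = 5.32 × 0.798^0.67 / 4.03^1.85 = 5.32 × 0.8597 / 13.18 = 0.3471 d⁻¹.

k_2 ≈ 0.347 d⁻¹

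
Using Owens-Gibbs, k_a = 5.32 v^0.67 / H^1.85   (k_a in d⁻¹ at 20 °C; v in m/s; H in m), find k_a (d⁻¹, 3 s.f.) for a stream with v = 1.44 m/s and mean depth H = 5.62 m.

k_a ≈ 0.279 d⁻¹

k_a = 5.32 × 1.44^0.67 / 5.62^1.85 = 5.32 × 1.277 / 24.38 = 0.2786 d⁻¹.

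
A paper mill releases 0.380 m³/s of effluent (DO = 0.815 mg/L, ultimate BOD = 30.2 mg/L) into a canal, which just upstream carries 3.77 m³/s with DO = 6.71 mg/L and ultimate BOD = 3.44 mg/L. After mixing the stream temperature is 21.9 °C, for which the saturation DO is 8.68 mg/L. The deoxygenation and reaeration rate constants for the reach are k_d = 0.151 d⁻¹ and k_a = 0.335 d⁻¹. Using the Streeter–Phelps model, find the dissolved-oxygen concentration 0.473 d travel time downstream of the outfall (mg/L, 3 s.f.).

DO ≈ 6.16 mg/L

Mixed DO = (3.77×6.71 + 0.380×0.815)/(3.77+0.380) = 25.61/4.150 = 6.170 mg/L.
Mixed L₀ = (3.77×3.44 + 0.380×30.2)/(4.150) = 24.44/4.150 = 5.890 mg/L.
Initial deficit D₀ = C_s − DO₀ = 8.68 − 6.170 = 2.510 mg/L.
D(0.473) = [0.151×5.890/(0.335−0.151)](e^(−0.151×0.473) − e^(−0.335×0.473)) + 2.510 e^(−0.335×0.473)
= 4.834 × (0.9311 − 0.8535) + 2.510 × 0.8535 = 2.517 mg/L.
DO = 8.68 − 2.517 = 6.163 mg/L.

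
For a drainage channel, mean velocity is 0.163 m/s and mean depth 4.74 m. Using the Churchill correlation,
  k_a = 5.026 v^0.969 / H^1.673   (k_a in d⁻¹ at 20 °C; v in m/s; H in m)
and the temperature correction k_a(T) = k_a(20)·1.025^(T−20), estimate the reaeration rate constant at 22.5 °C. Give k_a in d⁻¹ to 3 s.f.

k_a(20) = 5.026 × 0.163^0.969 / 4.74^1.673 = 5.026 × 0.1724 / 13.51 = 0.06416 d⁻¹.
k_a(22.5) = 0.06416 × 1.025^(22.5−20) = 0.06416 × 1.064 = 0.06824 d⁻¹.

k_a ≈ 0.0682 d⁻¹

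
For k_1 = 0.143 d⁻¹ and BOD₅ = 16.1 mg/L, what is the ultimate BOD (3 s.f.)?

L₀ ≈ 31.5 mg/L

BOD₅ = L₀(1 − e^(−5k_1)) ⇒ L₀ = BOD₅ / (1 − e^(−5×0.143))
= 16.1 / (1 − 0.4892) = 16.1 / 0.5108 = 31.52 mg/L.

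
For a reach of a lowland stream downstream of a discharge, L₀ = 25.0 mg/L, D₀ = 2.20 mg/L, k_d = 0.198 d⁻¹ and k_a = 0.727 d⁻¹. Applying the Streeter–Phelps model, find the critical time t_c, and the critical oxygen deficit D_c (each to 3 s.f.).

t_c = [1/(k_a−k_d)] ln[(k_a/k_d)(1 − D₀(k_a−k_d)/(k_d L₀))]
= [1/(0.727−0.198)] ln[(0.727/0.198)(1 − 2.20×0.5290/(0.198×25.0))]
= (1/0.5290) ln[3.672 × 0.7649] = 1.890 × ln(2.808) = 1.890 × 1.033 = 1.952 d.
D_c = (k_d/k_a) L₀ e^(−k_d t_c) = (0.198/0.727) × 25.0 × e^(−0.198×1.952) = 0.2724 × 25.0 × 0.6794 = 4.626 mg/L.

t_c ≈ 1.95 d; D_c ≈ 4.63 mg/L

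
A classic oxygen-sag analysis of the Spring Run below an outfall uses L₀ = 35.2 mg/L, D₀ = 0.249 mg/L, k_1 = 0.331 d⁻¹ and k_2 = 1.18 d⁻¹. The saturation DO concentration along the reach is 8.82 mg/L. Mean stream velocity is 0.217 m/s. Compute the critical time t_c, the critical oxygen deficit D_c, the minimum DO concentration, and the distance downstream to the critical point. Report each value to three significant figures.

t_c = [1/(k_2−k_1)] ln[(k_2/k_1)(1 − D₀(k_2−k_1)/(k_1 L₀))]
= [1/(1.18−0.331)] ln[(1.18/0.331)(1 − 0.249×0.8490/(0.331×35.2))]
= (1/0.8490) ln[3.565 × 0.9819] = 1.178 × ln(3.500) = 1.178 × 1.253 = 1.476 d.
D_c = (k_1/k_2) L₀ e^(−k_1 t_c) = (0.331/1.18) × 35.2 × e^(−0.331×1.476) = 0.2805 × 35.2 × 0.6136 = 6.058 mg/L.
Minimum DO = C_s − D_c = 8.82 − 6.058 = 2.762 mg/L.
x_c = v t_c = 0.217 m/s × 1.476 d × 86400 s/d = 27670 m ≈ 27.7 km.

t_c ≈ 1.48 d; D_c ≈ 6.06 mg/L; min DO ≈ 2.76 mg/L; x_c ≈ 27.7 km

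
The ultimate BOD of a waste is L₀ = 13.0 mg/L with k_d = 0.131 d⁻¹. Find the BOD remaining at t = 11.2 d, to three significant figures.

L_t = L₀ e^(−k_d t) = 13.0 × e^(−0.131×11.2) = 13.0 × 0.2306 = 2.997 mg/L.

L ≈ 3.00 mg/L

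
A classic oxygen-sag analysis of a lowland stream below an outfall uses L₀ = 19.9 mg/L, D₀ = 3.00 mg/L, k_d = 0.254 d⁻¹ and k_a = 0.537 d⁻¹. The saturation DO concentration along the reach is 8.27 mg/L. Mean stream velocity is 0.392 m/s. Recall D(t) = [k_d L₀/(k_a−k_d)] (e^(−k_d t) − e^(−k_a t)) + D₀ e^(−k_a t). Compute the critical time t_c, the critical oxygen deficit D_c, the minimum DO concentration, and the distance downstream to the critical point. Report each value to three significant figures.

t_c ≈ 2.00 d; D_c ≈ 5.67 mg/L; min DO ≈ 2.60 mg/L; x_c ≈ 67.6 km

With k_a/k_d = 2.114 and 1 − D₀(k_a−k_d)/(k_d L₀) = 0.8320,
t_c = ln(2.114 × 0.8320) / (0.537 − 0.254) = ln(1.759) / 0.2830 = 0.5648/0.2830 = 1.996 d.
D_c = (k_d/k_a) L₀ e^(−k_d t_c) = (0.254/0.537) × 19.9 × e^(−0.254×1.996) = 0.4730 × 19.9 × 0.6024 = 5.670 mg/L.
Minimum DO = C_s − D_c = 8.27 − 5.670 = 2.600 mg/L.
x_c = v t_c = 0.392 m/s × 1.996 d × 86400 s/d = 67590 m ≈ 67.6 km.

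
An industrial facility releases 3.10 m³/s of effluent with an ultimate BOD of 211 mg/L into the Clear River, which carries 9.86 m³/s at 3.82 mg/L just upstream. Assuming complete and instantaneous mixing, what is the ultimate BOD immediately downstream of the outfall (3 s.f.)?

Flow-weighted mixing: C = (Q_r C_r + Q_w C_w)/(Q_r + Q_w)
= (9.86×3.82 + 3.10×211)/(9.86 + 3.10) = 691.8/12.96 = 53.38 mg/L.

53.4 mg/L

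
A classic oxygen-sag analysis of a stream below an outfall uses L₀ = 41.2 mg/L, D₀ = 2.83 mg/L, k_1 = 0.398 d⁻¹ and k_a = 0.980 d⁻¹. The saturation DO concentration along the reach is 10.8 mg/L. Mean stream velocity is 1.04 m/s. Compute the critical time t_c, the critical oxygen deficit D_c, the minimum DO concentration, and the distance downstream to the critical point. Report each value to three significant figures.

With k_a/k_1 = 2.462 and 1 − D₀(k_a−k_1)/(k_1 L₀) = 0.8996,
t_c = ln(2.462 × 0.8996) / (0.980 − 0.398) = ln(2.215) / 0.5820 = 0.7952/0.5820 = 1.366 d.
D_c = (k_1/k_a) L₀ e^(−k_1 t_c) = (0.398/0.980) × 41.2 × e^(−0.398×1.366) = 0.4061 × 41.2 × 0.5805 = 9.713 mg/L.
Minimum DO = C_s − D_c = 10.8 − 9.713 = 1.087 mg/L.
x_c = v t_c = 1.04 m/s × 1.366 d × 86400 s/d = 122800 m ≈ 123 km.

t_c ≈ 1.37 d; D_c ≈ 9.71 mg/L; min DO ≈ 1.09 mg/L; x_c ≈ 123 km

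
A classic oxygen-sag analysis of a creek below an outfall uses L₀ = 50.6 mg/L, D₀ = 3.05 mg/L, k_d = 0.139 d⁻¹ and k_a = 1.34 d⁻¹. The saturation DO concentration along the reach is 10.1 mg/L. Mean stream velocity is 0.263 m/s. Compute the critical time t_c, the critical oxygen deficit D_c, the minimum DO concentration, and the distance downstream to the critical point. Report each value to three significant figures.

t_c ≈ 1.27 d; D_c ≈ 4.40 mg/L; min DO ≈ 5.70 mg/L; x_c ≈ 29.0 km

t_c = [1/(k_a−k_d)] ln[(k_a/k_d)(1 − D₀(k_a−k_d)/(k_d L₀))]
= [1/(1.34−0.139)] ln[(1.34/0.139)(1 − 3.05×1.201/(0.139×50.6))]
= (1/1.201) ln[9.640 × 0.4792] = 0.8326 × ln(4.620) = 0.8326 × 1.530 = 1.274 d.
L(t_c) = L₀ e^(−k_d t_c) = 50.6 × 0.8377 = 42.39 mg/L, and at the critical point k_a D_c = k_d L, so D_c = (0.139/1.34) × 42.39 = 4.397 mg/L.
Minimum DO = C_s − D_c = 10.1 − 4.397 = 5.703 mg/L.
x_c = v t_c = 0.263 m/s × 1.274 d × 86400 s/d = 28950 m ≈ 29.0 km.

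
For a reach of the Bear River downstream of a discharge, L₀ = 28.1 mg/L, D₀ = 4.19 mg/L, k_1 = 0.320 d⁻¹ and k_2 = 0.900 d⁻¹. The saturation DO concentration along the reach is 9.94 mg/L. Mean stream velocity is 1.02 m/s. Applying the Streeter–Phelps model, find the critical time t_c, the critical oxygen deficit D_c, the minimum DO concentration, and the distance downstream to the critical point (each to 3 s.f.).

t_c ≈ 1.24 d; D_c ≈ 6.72 mg/L; min DO ≈ 3.22 mg/L; x_c ≈ 109 km

With k_2/k_1 = 2.812 and 1 − D₀(k_2−k_1)/(k_1 L₀) = 0.7297,
t_c = ln(2.812 × 0.7297) / (0.900 − 0.320) = ln(2.052) / 0.5800 = 0.7190/0.5800 = 1.240 d.
D_c = (k_1/k_2) L₀ e^(−k_1 t_c) = (0.320/0.900) × 28.1 × e^(−0.320×1.240) = 0.3556 × 28.1 × 0.6725 = 6.719 mg/L.
Minimum DO = C_s − D_c = 9.94 − 6.719 = 3.221 mg/L.
x_c = v t_c = 1.02 m/s × 1.240 d × 86400 s/d = 109200 m ≈ 109 km.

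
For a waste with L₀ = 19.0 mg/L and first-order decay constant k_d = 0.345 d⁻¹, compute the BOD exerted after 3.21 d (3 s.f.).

y_t = L₀(1 − e^(−k_d t)) = 19.0 × (1 − e^(−0.345×3.21))
= 19.0 × (1 − 0.3304) = 19.0 × 0.6696 = 12.72 mg/L.

y ≈ 12.7 mg/L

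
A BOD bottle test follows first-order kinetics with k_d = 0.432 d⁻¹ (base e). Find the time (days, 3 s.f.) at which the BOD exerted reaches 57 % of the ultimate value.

t ≈ 1.95 d

y/L₀ = 1 − e^(−k_d t) = 0.57 ⇒ e^(−k_d t) = 0.430
t = −ln(0.430) / 0.432 = 0.8440 / 0.432 = 1.954 d.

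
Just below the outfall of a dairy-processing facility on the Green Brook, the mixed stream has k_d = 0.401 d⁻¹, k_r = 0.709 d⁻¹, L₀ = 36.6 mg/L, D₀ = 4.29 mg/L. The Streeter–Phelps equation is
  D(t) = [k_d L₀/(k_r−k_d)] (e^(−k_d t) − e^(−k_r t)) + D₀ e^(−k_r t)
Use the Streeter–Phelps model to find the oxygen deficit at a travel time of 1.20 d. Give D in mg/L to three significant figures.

k_d L₀/(k_r−k_d) = 0.401×36.6/(0.709−0.401) = 14.68/0.3080 = 47.65 mg/L.
e^(−k_d t) = e^(−0.401×1.200) = 0.6180; e^(−k_r t) = e^(−0.709×1.200) = 0.4271.
D = 47.65 × (0.6180 − 0.4271) + 4.29 × 0.4271 = 9.100 + 1.832 = 10.93 mg/L.

D ≈ 10.9 mg/L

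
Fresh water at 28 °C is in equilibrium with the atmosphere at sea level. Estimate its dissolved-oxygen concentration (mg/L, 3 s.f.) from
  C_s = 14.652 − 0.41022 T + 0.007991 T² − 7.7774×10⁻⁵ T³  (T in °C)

C_s = 14.652 − 0.41022×28 + 0.007991×28² − 7.7774×10⁻⁵×28³ = 7.723 mg/L.

C_s ≈ 7.72 mg/L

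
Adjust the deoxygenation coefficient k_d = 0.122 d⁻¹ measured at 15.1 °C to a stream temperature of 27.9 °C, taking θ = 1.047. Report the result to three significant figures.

k_d(T₂) = k_d(T₁) · θ^(T₂−T₁) = 0.122 × 1.047^(27.9−15.1)
= 0.122 × 1.047^12.8 = 0.122 × 1.800 = 0.2196 d⁻¹.

k_d ≈ 0.220 d⁻¹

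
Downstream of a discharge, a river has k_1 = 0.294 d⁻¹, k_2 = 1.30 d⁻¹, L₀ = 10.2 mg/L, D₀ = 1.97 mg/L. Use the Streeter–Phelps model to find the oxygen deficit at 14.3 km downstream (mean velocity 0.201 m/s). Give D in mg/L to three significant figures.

Travel time t = x/v = 14.3 km / (0.201 m/s) = 14300 m / 0.201 m/s = 71140 s = 0.8234 d.
k_1 L₀/(k_2−k_1) = 0.294×10.2/(1.30−0.294) = 2.999/1.006 = 2.981 mg/L.
e^(−k_1 t) = e^(−0.294×0.8234) = 0.7850; e^(−k_2 t) = e^(−1.30×0.8234) = 0.3429.
D = 2.981 × (0.7850 − 0.3429) + 1.97 × 0.3429 = 1.318 + 0.6754 = 1.993 mg/L.

D ≈ 1.99 mg/L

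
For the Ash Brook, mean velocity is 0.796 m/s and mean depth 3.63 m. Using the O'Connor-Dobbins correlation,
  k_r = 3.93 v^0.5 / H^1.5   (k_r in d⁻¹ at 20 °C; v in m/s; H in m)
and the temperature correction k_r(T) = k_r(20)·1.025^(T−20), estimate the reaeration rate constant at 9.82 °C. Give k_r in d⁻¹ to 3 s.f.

k_r(20) = 3.93 × 0.796^0.5 / 3.63^1.5 = 3.93 × 0.8922 / 6.916 = 0.5070 d⁻¹.
k_r(9.82) = 0.5070 × 1.025^(9.82−20) = 0.5070 × 0.7777 = 0.3943 d⁻¹.

k_r ≈ 0.394 d⁻¹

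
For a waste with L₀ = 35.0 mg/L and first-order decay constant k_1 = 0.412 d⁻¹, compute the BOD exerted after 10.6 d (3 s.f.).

y_t = L₀(1 − e^(−k_1 t)) = 35.0 × (1 − e^(−0.412×10.6))
= 35.0 × (1 − 0.01269) = 35.0 × 0.9873 = 34.56 mg/L.

y ≈ 34.6 mg/L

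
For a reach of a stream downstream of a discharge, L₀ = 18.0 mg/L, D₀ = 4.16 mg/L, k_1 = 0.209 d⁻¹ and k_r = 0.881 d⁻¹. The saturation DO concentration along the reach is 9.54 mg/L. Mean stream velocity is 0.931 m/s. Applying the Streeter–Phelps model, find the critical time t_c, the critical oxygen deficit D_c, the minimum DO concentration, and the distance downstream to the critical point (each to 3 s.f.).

With k_r/k_1 = 4.215 and 1 − D₀(k_r−k_1)/(k_1 L₀) = 0.2569,
t_c = ln(4.215 × 0.2569) / (0.881 − 0.209) = ln(1.083) / 0.6720 = 0.07968/0.6720 = 0.1186 d.
D_c = (k_1/k_r) L₀ e^(−k_1 t_c) = (0.209/0.881) × 18.0 × e^(−0.209×0.1186) = 0.2372 × 18.0 × 0.9755 = 4.166 mg/L.
Minimum DO = C_s − D_c = 9.54 − 4.166 = 5.374 mg/L.
x_c = v t_c = 0.931 m/s × 0.1186 d × 86400 s/d = 9537 m ≈ 9.54 km.

t_c ≈ 0.119 d; D_c ≈ 4.17 mg/L; min DO ≈ 5.37 mg/L; x_c ≈ 9.54 km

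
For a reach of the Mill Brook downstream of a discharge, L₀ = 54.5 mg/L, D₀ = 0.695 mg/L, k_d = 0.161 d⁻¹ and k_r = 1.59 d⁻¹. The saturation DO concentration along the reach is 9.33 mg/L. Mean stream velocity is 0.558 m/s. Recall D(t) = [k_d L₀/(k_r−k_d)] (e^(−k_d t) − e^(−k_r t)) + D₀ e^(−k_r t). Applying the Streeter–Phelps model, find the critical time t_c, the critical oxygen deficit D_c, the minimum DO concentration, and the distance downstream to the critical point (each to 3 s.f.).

t_c = [1/(k_r−k_d)] ln[(k_r/k_d)(1 − D₀(k_r−k_d)/(k_d L₀))]
= [1/(1.59−0.161)] ln[(1.59/0.161)(1 − 0.695×1.429/(0.161×54.5))]
= (1/1.429) ln[9.876 × 0.8868] = 0.6998 × ln(8.758) = 0.6998 × 2.170 = 1.519 d.
L(t_c) = L₀ e^(−k_d t_c) = 54.5 × 0.7831 = 42.68 mg/L, and at the critical point k_r D_c = k_d L, so D_c = (0.161/1.59) × 42.68 = 4.322 mg/L.
Minimum DO = C_s − D_c = 9.33 − 4.322 = 5.008 mg/L.
x_c = v t_c = 0.558 m/s × 1.519 d × 86400 s/d = 73210 m ≈ 73.2 km.

t_c ≈ 1.52 d; D_c ≈ 4.32 mg/L; min DO ≈ 5.01 mg/L; x_c ≈ 73.2 km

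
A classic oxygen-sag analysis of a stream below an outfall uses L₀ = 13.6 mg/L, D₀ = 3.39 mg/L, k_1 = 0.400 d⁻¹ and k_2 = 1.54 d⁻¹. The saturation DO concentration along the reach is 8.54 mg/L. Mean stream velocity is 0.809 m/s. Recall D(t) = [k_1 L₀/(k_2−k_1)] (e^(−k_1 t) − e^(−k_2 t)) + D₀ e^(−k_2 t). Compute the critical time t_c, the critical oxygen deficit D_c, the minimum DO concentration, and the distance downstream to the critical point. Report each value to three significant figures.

At the critical point dD/dt = 0, so k_1 L₀ e^(−k_1 t) = k_2 D. Substituting D(t) from the Streeter–Phelps equation and solving for t gives
t_c = ln[(k_2/k_1)(1 − D₀(k_2−k_1)/(k_1 L₀))] / (k_2−k_1).
Here k_2−k_1 = 1.140 d⁻¹ and 1 − D₀(k_2−k_1)/(k_1 L₀) = 1 − 3.39×1.140/(0.400×13.6) = 0.2896, so
t_c = ln(3.850 × 0.2896) / 1.140 = 0.1088 / 1.140 = 0.09544 d.
D_c = (k_1/k_2) L₀ e^(−k_1 t_c) = (0.400/1.54) × 13.6 × e^(−0.400×0.09544) = 0.2597 × 13.6 × 0.9625 = 3.400 mg/L.
Minimum DO = C_s − D_c = 8.54 − 3.400 = 5.140 mg/L.
x_c = v t_c = 0.809 m/s × 0.09544 d × 86400 s/d = 6671 m ≈ 6.67 km.

t_c ≈ 0.0954 d; D_c ≈ 3.40 mg/L; min DO ≈ 5.14 mg/L; x_c ≈ 6.67 km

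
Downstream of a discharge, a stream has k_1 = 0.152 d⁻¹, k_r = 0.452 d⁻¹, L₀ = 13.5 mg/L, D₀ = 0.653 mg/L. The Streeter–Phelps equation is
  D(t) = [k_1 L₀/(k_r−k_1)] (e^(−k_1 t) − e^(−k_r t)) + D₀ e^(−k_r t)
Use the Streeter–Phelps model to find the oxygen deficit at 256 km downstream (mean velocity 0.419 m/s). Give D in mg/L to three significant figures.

Travel time t = x/v = 256 km / (0.419 m/s) = 256000 m / 0.419 m/s = 611000 s = 7.072 d.
k_1 L₀/(k_r−k_1) = 0.152×13.5/(0.452−0.152) = 2.052/0.3000 = 6.840 mg/L.
e^(−k_1 t) = e^(−0.152×7.072) = 0.3413; e^(−k_r t) = e^(−0.452×7.072) = 0.04091.
D = 6.840 × (0.3413 − 0.04091) + 0.653 × 0.04091 = 2.055 + 0.02672 = 2.082 mg/L.

D ≈ 2.08 mg/L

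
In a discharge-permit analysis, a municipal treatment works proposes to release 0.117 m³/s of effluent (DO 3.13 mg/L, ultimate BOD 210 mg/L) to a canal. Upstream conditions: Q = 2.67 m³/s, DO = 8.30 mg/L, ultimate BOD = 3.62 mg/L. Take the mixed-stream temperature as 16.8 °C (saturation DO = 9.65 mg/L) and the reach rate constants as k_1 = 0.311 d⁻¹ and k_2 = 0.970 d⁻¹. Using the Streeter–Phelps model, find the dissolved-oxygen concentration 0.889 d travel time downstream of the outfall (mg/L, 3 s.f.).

Mixed DO = (2.67×8.30 + 0.117×3.13)/(2.67+0.117) = 22.53/2.787 = 8.083 mg/L.
Mixed L₀ = (2.67×3.62 + 0.117×210)/(2.787) = 34.24/2.787 = 12.28 mg/L.
Initial deficit D₀ = C_s − DO₀ = 9.65 − 8.083 = 1.567 mg/L.
D(0.889) = [0.311×12.28/(0.970−0.311)](e^(−0.311×0.889) − e^(−0.970×0.889)) + 1.567 e^(−0.970×0.889)
= 5.797 × (0.7584 − 0.4222) + 1.567 × 0.4222 = 2.611 mg/L.
DO = 9.65 − 2.611 = 7.039 mg/L.

DO ≈ 7.04 mg/L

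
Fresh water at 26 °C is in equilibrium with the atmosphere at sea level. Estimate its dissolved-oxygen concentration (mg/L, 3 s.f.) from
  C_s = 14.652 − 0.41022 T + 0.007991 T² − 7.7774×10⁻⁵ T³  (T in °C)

C_s ≈ 8.02 mg/L

C_s = 14.652 − 0.41022×26 + 0.007991×26² − 7.7774×10⁻⁵×26³ = 8.021 mg/L.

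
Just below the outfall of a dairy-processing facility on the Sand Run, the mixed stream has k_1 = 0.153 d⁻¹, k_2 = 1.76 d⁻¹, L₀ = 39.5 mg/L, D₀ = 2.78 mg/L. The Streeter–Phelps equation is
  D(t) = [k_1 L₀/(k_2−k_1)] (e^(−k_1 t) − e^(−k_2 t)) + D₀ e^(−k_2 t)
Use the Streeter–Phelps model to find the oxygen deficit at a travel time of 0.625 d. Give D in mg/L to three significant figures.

k_1 L₀/(k_2−k_1) = 0.153×39.5/(1.76−0.153) = 6.043/1.607 = 3.761 mg/L.
e^(−k_1 t) = e^(−0.153×0.6250) = 0.9088; e^(−k_2 t) = e^(−1.76×0.6250) = 0.3329.
D = 3.761 × (0.9088 − 0.3329) + 2.78 × 0.3329 = 2.166 + 0.9254 = 3.091 mg/L.

D ≈ 3.09 mg/L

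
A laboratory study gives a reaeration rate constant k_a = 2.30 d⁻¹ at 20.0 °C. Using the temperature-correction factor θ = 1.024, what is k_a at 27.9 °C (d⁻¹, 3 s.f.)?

k_a ≈ 2.77 d⁻¹

k_a(T₂) = k_a(T₁) · θ^(T₂−T₁) = 2.30 × 1.024^(27.9−20.0)
= 2.30 × 1.024^7.90 = 2.30 × 1.206 = 2.774 d⁻¹.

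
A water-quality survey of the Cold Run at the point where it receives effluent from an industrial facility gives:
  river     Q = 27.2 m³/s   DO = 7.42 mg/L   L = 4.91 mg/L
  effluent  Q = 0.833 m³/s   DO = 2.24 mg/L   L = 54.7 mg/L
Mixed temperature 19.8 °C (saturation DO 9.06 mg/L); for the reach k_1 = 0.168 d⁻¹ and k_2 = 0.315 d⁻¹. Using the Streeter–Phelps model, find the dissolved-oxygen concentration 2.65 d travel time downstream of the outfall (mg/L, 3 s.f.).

Mixed DO = (27.2×7.42 + 0.833×2.24)/(27.2+0.833) = 203.7/28.03 = 7.266 mg/L.
Mixed L₀ = (27.2×4.91 + 0.833×54.7)/(28.03) = 179.1/28.03 = 6.390 mg/L.
Initial deficit D₀ = C_s − DO₀ = 9.06 − 7.266 = 1.794 mg/L.
D(2.65) = [0.168×6.390/(0.315−0.168)](e^(−0.168×2.65) − e^(−0.315×2.65)) + 1.794 e^(−0.315×2.65)
= 7.302 × (0.6407 − 0.4340) + 1.794 × 0.4340 = 2.288 mg/L.
DO = 9.06 − 2.288 = 6.772 mg/L.

DO ≈ 6.77 mg/L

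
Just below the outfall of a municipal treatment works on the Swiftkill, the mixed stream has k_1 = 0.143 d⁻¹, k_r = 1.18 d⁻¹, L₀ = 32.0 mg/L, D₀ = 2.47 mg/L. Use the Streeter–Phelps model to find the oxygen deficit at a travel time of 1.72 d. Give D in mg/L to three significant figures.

D ≈ 3.20 mg/L

k_1 L₀/(k_r−k_1) = 0.143×32.0/(1.18−0.143) = 4.576/1.037 = 4.413 mg/L.
e^(−k_1 t) = e^(−0.143×1.720) = 0.7820; e^(−k_r t) = e^(−1.18×1.720) = 0.1314.
D = 4.413 × (0.7820 − 0.1314) + 2.47 × 0.1314 = 2.871 + 0.3245 = 3.195 mg/L.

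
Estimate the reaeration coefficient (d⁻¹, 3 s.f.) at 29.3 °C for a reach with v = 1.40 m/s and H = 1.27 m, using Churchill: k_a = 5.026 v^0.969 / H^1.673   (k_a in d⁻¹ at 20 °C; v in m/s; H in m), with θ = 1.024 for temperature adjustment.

k_a ≈ 5.82 d⁻¹

k_a(20) = 5.026 × 1.40^0.969 / 1.27^1.673 = 5.026 × 1.385 / 1.492 = 4.668 d⁻¹.
k_a(29.3) = 4.668 × 1.024^(29.3−20) = 4.668 × 1.247 = 5.820 d⁻¹.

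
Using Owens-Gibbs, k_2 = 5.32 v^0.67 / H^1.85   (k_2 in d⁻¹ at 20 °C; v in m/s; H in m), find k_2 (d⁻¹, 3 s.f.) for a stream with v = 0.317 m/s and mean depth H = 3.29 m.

k_2 ≈ 0.272 d⁻¹

k_2 = 5.32 × 0.317^0.67 / 3.29^1.85 = 5.32 × 0.4631 / 9.053 = 0.2722 d⁻¹.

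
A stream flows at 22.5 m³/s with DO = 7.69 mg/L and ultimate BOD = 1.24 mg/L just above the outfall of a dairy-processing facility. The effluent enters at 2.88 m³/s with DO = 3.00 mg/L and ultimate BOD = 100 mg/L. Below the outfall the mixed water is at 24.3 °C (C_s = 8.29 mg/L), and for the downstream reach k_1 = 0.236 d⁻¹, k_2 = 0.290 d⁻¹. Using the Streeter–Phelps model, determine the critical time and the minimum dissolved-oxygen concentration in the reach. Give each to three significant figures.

t_c ≈ 3.43 d; minimum DO ≈ 3.78 mg/L

Mixed DO = (22.5×7.69 + 2.88×3.00)/(22.5+2.88) = 181.7/25.38 = 7.158 mg/L.
Mixed L₀ = (22.5×1.24 + 2.88×100)/(25.38) = 315.9/25.38 = 12.45 mg/L.
Initial deficit D₀ = C_s − DO₀ = 8.29 − 7.158 = 1.132 mg/L.
t_c = (1/0.05400) ln[(0.290/0.236)(1 − 1.132×0.05400/(0.236×12.45))] = 18.52 × ln(1.203) = 3.426 d.
D_c = (0.236/0.290) × 12.45 × e^(−0.236×3.426) = 0.8138 × 12.45 × 0.4455 = 4.512 mg/L.
Minimum DO = 8.29 − 4.512 = 3.778 mg/L.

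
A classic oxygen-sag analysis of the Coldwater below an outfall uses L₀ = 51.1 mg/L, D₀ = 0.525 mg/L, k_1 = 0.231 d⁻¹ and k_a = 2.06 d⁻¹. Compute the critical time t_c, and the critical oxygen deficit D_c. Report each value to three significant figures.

t_c = [1/(k_a−k_1)] ln[(k_a/k_1)(1 − D₀(k_a−k_1)/(k_1 L₀))]
= [1/(2.06−0.231)] ln[(2.06/0.231)(1 − 0.525×1.829/(0.231×51.1))]
= (1/1.829) ln[8.918 × 0.9187] = 0.5467 × ln(8.192) = 0.5467 × 2.103 = 1.150 d.
D_c = (k_1/k_a) L₀ e^(−k_1 t_c) = (0.231/2.06) × 51.1 × e^(−0.231×1.150) = 0.1121 × 51.1 × 0.7667 = 4.393 mg/L.

t_c ≈ 1.15 d; D_c ≈ 4.39 mg/L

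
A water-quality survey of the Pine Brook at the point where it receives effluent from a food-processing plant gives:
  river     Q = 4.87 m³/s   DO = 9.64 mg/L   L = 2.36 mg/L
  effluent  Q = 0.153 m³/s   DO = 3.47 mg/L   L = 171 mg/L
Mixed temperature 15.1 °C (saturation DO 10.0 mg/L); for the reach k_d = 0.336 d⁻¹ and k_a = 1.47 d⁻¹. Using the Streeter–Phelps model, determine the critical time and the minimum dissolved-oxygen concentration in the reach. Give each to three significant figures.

t_c ≈ 1.05 d; minimum DO ≈ 8.80 mg/L

Mixed DO = (4.87×9.64 + 0.153×3.47)/(4.87+0.153) = 47.48/5.023 = 9.452 mg/L.
Mixed L₀ = (4.87×2.36 + 0.153×171)/(5.023) = 37.66/5.023 = 7.497 mg/L.
Initial deficit D₀ = C_s − DO₀ = 10.0 − 9.452 = 0.5479 mg/L.
t_c = (1/1.134) ln[(1.47/0.336)(1 − 0.5479×1.134/(0.336×7.497))] = 0.8818 × ln(3.296) = 1.052 d.
D_c = (0.336/1.47) × 7.497 × e^(−0.336×1.052) = 0.2286 × 7.497 × 0.7023 = 1.203 mg/L.
Minimum DO = 10.0 − 1.203 = 8.797 mg/L.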